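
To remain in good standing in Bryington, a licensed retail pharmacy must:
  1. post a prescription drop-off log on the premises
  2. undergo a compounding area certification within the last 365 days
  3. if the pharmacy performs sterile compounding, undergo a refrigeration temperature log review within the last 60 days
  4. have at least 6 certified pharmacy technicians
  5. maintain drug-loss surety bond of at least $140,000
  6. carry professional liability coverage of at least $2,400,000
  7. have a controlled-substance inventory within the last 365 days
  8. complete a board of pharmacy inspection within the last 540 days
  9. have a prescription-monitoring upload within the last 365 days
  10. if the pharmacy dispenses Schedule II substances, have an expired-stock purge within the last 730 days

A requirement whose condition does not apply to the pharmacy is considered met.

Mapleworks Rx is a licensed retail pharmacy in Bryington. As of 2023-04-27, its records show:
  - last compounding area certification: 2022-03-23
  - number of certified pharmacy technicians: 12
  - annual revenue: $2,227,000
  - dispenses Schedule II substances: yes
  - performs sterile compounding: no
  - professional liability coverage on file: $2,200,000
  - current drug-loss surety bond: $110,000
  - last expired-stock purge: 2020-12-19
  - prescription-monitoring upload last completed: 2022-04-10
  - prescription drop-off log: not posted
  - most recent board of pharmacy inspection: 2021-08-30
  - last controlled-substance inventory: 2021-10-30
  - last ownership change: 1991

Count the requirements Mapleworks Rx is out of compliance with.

8

1. prescription drop-off log absent → not met
2. compounding area certification 400 days ago vs limit 365 → not met
3. condition 'performs sterile compounding' does not hold → requirement n/a → met
4. certified pharmacy technicians 12 ≥ 6 → met
5. drug-loss surety bond $110,000 < $140,000 → not met
6. professional liability coverage $2,200,000 < $2,400,000 → not met
7. controlled-substance inventory 544 days ago vs limit 365 → not met
8. board of pharmacy inspection 605 days ago vs limit 540 → not met
9. prescription-monitoring upload 382 days ago vs limit 365 → not met
10. condition 'dispenses Schedule II substances' holds; expired-stock purge 859 days ago vs limit 730 → not met
Not met: 8 of 10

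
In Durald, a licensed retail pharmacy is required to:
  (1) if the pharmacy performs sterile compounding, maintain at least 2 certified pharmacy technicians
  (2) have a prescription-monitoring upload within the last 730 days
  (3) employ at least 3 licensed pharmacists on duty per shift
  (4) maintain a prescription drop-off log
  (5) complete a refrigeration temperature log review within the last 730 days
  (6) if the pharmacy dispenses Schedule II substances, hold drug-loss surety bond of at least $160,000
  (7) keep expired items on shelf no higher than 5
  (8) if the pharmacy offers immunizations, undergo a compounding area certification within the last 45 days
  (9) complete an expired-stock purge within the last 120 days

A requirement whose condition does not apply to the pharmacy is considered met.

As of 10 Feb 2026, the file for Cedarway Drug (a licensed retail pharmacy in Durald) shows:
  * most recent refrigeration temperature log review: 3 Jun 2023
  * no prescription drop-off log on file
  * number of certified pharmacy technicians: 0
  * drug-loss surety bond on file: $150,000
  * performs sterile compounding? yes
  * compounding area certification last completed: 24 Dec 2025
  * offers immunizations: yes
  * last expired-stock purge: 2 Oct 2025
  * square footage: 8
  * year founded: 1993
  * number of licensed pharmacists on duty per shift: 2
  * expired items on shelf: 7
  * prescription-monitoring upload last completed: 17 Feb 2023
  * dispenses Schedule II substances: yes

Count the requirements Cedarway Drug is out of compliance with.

1. condition 'performs sterile compounding' holds; certified pharmacy technicians 0 < 2 → not met
2. prescription-monitoring upload 1089 days ago vs limit 730 → not met
3. licensed pharmacists on duty per shift 2 < 3 → not met
4. prescription drop-off log absent → not met
5. refrigeration temperature log review 983 days ago vs limit 730 → not met
6. condition 'dispenses Schedule II substances' holds; drug-loss surety bond $150,000 < $160,000 → not met
7. expired items on shelf 7 > 5 → not met
8. condition 'offers immunizations' holds; compounding area certification 48 days ago vs limit 45 → not met
9. expired-stock purge 131 days ago vs limit 120 → not met
Not met: 9 of 9

9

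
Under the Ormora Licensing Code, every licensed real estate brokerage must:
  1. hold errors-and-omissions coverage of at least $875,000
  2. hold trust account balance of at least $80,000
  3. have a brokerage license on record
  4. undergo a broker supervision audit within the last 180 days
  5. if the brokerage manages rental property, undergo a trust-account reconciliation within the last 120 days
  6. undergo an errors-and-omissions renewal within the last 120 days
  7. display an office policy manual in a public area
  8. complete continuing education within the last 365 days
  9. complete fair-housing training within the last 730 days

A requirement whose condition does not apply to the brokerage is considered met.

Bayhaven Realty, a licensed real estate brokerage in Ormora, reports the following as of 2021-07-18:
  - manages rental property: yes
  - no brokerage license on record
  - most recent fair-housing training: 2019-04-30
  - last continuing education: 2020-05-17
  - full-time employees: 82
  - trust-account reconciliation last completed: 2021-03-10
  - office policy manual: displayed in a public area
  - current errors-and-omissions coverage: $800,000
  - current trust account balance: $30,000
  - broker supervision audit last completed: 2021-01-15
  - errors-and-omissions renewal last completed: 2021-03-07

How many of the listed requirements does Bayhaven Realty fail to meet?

1. errors-and-omissions coverage $800,000 < $875,000 → not met
2. trust account balance $30,000 < $80,000 → not met
3. brokerage license absent → not met
4. broker supervision audit 184 days ago vs limit 180 → not met
5. condition 'manages rental property' holds; trust-account reconciliation 130 days ago vs limit 120 → not met
6. errors-and-omissions renewal 133 days ago vs limit 120 → not met
7. office policy manual present → met
8. continuing education 427 days ago vs limit 365 → not met
9. fair-housing training 810 days ago vs limit 730 → not met
Not met: 8 of 9

8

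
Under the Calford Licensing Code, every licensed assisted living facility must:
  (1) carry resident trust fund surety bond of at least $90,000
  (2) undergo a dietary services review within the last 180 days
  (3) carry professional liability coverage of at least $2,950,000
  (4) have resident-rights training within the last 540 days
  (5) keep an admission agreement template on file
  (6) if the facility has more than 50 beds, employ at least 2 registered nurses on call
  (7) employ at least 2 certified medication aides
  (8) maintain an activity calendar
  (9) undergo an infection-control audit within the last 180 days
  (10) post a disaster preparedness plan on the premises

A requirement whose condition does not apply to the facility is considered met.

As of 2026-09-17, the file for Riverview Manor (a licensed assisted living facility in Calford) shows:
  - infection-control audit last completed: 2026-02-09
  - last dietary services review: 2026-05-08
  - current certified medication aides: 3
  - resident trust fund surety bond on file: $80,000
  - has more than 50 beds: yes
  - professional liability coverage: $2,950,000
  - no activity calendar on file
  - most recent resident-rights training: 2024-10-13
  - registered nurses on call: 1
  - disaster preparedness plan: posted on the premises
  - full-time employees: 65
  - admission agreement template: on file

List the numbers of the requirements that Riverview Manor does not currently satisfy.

1. resident trust fund surety bond $80,000 < $90,000 → not met
2. dietary services review 132 days ago vs limit 180 → met
3. professional liability coverage $2,950,000 ≥ $2,950,000 → met
4. resident-rights training 704 days ago vs limit 540 → not met
5. admission agreement template present → met
6. condition 'has more than 50 beds' holds; registered nurses on call 1 < 2 → not met
7. certified medication aides 3 ≥ 2 → met
8. activity calendar absent → not met
9. infection-control audit 220 days ago vs limit 180 → not met
10. disaster preparedness plan present → met
Not met: 1, 4, 6, 8, 9

1, 4, 6, 8, 9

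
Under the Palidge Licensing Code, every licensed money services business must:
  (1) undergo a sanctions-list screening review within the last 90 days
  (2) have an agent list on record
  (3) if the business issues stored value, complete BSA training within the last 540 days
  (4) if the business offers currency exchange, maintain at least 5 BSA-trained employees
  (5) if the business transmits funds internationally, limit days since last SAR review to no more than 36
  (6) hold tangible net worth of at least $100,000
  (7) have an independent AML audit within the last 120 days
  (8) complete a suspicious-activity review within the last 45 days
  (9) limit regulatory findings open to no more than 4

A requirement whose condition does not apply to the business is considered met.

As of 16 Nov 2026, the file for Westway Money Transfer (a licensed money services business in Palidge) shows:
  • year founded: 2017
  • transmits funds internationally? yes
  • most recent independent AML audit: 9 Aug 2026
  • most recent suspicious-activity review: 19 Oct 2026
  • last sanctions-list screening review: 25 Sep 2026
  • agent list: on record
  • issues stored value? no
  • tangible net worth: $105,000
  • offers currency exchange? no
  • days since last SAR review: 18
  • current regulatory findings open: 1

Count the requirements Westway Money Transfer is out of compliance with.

1. sanctions-list screening review 52 days ago vs limit 90 → met
2. agent list present → met
3. condition 'issues stored value' does not hold → requirement n/a → met
4. condition 'offers currency exchange' does not hold → requirement n/a → met
5. condition 'transmits funds internationally' holds; days since last SAR review 18 ≤ 36 → met
6. tangible net worth $105,000 ≥ $100,000 → met
7. independent AML audit 99 days ago vs limit 120 → met
8. suspicious-activity review 28 days ago vs limit 45 → met
9. regulatory findings open 1 ≤ 4 → met
Not met: 0 of 9

0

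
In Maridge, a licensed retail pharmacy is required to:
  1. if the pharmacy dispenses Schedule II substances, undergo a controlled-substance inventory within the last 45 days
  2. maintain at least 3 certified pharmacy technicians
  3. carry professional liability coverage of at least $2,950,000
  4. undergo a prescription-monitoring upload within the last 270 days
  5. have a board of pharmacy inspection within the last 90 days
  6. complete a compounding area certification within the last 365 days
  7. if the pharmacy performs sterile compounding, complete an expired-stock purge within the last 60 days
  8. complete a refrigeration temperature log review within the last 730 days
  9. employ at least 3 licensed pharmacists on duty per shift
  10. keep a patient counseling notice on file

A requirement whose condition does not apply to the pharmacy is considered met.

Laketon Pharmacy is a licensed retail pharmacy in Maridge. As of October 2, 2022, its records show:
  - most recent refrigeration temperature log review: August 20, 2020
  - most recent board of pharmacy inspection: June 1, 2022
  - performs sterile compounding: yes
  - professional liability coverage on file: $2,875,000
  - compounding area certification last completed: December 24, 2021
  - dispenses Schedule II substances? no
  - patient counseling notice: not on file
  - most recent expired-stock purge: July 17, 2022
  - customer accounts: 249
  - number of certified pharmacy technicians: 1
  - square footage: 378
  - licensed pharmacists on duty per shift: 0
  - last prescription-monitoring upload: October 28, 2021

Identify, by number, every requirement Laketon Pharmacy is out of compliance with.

1. condition 'dispenses Schedule II substances' does not hold → requirement n/a → met
2. certified pharmacy technicians 1 < 3 → not met
3. professional liability coverage $2,875,000 < $2,950,000 → not met
4. prescription-monitoring upload 339 days ago vs limit 270 → not met
5. board of pharmacy inspection 123 days ago vs limit 90 → not met
6. compounding area certification 282 days ago vs limit 365 → met
7. condition 'performs sterile compounding' holds; expired-stock purge 77 days ago vs limit 60 → not met
8. refrigeration temperature log review 773 days ago vs limit 730 → not met
9. licensed pharmacists on duty per shift 0 < 3 → not met
10. patient counseling notice absent → not met
Not met: 2, 3, 4, 5, 7, 8, 9, 10

2, 3, 4, 5, 7, 8, 9, 10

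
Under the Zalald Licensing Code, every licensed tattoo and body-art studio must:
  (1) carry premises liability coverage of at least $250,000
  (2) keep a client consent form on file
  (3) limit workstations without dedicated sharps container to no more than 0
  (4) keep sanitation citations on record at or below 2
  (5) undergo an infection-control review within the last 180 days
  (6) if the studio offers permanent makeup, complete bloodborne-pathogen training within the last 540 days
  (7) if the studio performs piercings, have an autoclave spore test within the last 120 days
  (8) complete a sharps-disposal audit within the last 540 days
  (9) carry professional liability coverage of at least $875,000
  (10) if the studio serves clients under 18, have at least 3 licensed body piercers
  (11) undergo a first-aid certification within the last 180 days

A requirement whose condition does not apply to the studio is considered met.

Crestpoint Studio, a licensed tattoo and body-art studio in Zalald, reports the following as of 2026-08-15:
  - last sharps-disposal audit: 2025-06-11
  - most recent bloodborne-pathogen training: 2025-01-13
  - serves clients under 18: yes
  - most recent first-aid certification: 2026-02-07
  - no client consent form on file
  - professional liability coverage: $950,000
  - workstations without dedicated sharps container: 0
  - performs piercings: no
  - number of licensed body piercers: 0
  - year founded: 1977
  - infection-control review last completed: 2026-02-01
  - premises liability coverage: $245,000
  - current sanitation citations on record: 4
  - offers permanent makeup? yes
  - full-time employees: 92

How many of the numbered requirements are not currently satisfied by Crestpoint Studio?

7

1. premises liability coverage $245,000 < $250,000 → not met
2. client consent form absent → not met
3. workstations without dedicated sharps container 0 ≤ 0 → met
4. sanitation citations on record 4 > 2 → not met
5. infection-control review 195 days ago vs limit 180 → not met
6. condition 'offers permanent makeup' holds; bloodborne-pathogen training 579 days ago vs limit 540 → not met
7. condition 'performs piercings' does not hold → requirement n/a → met
8. sharps-disposal audit 430 days ago vs limit 540 → met
9. professional liability coverage $950,000 ≥ $875,000 → met
10. condition 'serves clients under 18' holds; licensed body piercers 0 < 3 → not met
11. first-aid certification 189 days ago vs limit 180 → not met
Not met: 7 of 11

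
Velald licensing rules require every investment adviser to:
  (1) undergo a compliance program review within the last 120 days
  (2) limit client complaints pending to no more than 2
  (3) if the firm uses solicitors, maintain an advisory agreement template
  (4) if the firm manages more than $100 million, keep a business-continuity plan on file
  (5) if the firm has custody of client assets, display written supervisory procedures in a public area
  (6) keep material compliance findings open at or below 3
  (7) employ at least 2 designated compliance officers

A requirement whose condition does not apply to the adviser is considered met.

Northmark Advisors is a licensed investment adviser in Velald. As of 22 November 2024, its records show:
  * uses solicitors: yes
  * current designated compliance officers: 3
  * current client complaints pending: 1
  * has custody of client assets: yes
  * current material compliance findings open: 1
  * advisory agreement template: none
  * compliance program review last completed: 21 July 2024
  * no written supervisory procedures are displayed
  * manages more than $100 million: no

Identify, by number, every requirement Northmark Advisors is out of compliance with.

1, 3, 5

1. compliance program review 124 days ago vs limit 120 → not met
2. client complaints pending 1 ≤ 2 → met
3. condition 'uses solicitors' holds; advisory agreement template absent → not met
4. condition 'manages more than $100 million' does not hold → requirement n/a → met
5. condition 'has custody of client assets' holds; written supervisory procedures absent → not met
6. material compliance findings open 1 ≤ 3 → met
7. designated compliance officers 3 ≥ 2 → met
Not met: 1, 3, 5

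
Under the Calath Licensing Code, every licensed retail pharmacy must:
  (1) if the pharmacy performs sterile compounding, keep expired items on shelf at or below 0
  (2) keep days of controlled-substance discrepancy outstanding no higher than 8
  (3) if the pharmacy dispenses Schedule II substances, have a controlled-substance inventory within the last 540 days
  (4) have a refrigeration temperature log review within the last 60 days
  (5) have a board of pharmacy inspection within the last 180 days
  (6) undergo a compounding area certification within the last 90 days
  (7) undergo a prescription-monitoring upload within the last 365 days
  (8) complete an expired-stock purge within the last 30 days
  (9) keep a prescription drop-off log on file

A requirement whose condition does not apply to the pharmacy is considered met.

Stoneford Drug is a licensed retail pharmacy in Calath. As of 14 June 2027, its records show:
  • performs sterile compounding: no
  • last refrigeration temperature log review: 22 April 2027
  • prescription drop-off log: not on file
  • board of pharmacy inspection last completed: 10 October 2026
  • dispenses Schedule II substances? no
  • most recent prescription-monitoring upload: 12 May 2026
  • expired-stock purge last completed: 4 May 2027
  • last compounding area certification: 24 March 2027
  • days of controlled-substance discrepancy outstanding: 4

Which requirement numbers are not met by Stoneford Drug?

5, 7, 8, 9

1. condition 'performs sterile compounding' does not hold → requirement n/a → met
2. days of controlled-substance discrepancy outstanding 4 ≤ 8 → met
3. condition 'dispenses Schedule II substances' does not hold → requirement n/a → met
4. refrigeration temperature log review 53 days ago vs limit 60 → met
5. board of pharmacy inspection 247 days ago vs limit 180 → not met
6. compounding area certification 82 days ago vs limit 90 → met
7. prescription-monitoring upload 398 days ago vs limit 365 → not met
8. expired-stock purge 41 days ago vs limit 30 → not met
9. prescription drop-off log absent → not met
Not met: 5, 7, 8, 9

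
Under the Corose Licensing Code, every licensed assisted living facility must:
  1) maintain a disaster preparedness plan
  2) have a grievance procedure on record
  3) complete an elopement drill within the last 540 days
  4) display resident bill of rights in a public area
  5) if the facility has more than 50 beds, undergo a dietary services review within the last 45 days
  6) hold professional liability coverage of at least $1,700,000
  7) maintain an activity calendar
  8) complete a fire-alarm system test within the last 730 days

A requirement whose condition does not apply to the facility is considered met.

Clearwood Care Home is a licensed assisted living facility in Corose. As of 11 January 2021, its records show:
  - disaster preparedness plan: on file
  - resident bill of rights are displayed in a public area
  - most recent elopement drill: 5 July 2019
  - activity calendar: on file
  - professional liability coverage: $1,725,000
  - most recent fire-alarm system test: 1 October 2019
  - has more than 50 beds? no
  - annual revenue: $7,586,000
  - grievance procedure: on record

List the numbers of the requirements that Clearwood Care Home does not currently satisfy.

3

1. disaster preparedness plan present → met
2. grievance procedure present → met
3. elopement drill 556 days ago vs limit 540 → not met
4. resident bill of rights present → met
5. condition 'has more than 50 beds' does not hold → requirement n/a → met
6. professional liability coverage $1,725,000 ≥ $1,700,000 → met
7. activity calendar present → met
8. fire-alarm system test 468 days ago vs limit 730 → met
Not met: 3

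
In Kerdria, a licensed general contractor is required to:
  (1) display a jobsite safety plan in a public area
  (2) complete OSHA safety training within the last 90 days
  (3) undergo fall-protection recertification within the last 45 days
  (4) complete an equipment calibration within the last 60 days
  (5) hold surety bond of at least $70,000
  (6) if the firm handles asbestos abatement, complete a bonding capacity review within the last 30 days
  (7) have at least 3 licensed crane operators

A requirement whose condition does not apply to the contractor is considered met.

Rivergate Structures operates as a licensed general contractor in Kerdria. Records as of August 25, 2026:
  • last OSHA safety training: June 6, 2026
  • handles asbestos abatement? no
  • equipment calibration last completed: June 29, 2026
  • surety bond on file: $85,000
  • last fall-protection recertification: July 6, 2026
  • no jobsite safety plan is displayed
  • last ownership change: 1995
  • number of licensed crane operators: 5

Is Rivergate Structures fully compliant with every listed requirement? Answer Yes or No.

No

1. jobsite safety plan absent → not met
2. OSHA safety training 80 days ago vs limit 90 → met
3. fall-protection recertification 50 days ago vs limit 45 → not met
4. equipment calibration 57 days ago vs limit 60 → met
5. surety bond $85,000 ≥ $70,000 → met
6. condition 'handles asbestos abatement' does not hold → requirement n/a → met
7. licensed crane operators 5 ≥ 3 → met
Not met: 1, 3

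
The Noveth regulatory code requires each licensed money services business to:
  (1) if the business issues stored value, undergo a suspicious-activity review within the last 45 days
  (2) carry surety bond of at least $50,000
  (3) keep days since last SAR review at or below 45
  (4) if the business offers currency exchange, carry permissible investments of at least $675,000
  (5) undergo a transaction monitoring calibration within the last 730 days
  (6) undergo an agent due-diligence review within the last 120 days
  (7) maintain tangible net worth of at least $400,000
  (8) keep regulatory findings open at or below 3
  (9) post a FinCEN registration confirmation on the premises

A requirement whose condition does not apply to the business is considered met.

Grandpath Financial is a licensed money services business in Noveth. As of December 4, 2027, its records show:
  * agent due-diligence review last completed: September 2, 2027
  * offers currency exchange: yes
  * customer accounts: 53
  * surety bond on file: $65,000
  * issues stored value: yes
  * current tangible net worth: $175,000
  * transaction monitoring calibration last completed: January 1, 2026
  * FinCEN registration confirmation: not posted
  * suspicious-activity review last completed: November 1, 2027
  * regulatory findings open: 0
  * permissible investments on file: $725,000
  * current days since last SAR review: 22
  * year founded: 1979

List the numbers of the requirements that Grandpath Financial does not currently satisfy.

7, 9

1. condition 'issues stored value' holds; suspicious-activity review 33 days ago vs limit 45 → met
2. surety bond $65,000 ≥ $50,000 → met
3. days since last SAR review 22 ≤ 45 → met
4. condition 'offers currency exchange' holds; permissible investments $725,000 ≥ $675,000 → met
5. transaction monitoring calibration 702 days ago vs limit 730 → met
6. agent due-diligence review 93 days ago vs limit 120 → met
7. tangible net worth $175,000 < $400,000 → not met
8. regulatory findings open 0 ≤ 3 → met
9. FinCEN registration confirmation absent → not met
Not met: 7, 9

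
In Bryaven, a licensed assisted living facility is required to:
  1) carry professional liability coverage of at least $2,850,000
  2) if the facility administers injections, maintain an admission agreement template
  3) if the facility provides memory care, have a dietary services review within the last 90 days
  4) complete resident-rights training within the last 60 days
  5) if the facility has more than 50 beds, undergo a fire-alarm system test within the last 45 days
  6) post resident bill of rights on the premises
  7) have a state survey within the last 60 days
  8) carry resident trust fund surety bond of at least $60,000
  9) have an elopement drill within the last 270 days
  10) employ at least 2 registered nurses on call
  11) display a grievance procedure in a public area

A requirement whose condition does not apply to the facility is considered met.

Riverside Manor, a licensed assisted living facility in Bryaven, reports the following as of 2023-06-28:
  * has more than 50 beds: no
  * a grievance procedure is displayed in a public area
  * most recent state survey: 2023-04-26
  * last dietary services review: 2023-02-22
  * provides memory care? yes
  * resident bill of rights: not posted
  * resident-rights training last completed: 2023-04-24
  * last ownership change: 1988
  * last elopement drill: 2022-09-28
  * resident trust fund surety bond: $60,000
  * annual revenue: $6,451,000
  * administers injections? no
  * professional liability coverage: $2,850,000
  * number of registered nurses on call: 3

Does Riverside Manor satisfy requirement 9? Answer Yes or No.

9. elopement drill 273 days ago vs limit 270 → not met

No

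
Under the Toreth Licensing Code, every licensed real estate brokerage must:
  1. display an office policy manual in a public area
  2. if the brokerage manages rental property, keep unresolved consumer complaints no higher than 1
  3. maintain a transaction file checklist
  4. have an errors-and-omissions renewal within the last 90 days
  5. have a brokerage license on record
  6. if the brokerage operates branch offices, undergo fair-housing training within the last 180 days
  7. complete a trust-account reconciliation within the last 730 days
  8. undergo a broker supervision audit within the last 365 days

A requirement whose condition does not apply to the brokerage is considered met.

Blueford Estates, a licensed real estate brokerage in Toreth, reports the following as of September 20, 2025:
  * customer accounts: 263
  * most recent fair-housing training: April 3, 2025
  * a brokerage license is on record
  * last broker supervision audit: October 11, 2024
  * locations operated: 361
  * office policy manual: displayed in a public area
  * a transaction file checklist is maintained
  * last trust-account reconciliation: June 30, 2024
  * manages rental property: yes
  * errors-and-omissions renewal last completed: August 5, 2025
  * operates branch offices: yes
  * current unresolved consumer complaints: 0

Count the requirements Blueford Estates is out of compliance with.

0

1. office policy manual present → met
2. condition 'manages rental property' holds; unresolved consumer complaints 0 ≤ 1 → met
3. transaction file checklist present → met
4. errors-and-omissions renewal 46 days ago vs limit 90 → met
5. brokerage license present → met
6. condition 'operates branch offices' holds; fair-housing training 170 days ago vs limit 180 → met
7. trust-account reconciliation 447 days ago vs limit 730 → met
8. broker supervision audit 344 days ago vs limit 365 → met
Not met: 0 of 8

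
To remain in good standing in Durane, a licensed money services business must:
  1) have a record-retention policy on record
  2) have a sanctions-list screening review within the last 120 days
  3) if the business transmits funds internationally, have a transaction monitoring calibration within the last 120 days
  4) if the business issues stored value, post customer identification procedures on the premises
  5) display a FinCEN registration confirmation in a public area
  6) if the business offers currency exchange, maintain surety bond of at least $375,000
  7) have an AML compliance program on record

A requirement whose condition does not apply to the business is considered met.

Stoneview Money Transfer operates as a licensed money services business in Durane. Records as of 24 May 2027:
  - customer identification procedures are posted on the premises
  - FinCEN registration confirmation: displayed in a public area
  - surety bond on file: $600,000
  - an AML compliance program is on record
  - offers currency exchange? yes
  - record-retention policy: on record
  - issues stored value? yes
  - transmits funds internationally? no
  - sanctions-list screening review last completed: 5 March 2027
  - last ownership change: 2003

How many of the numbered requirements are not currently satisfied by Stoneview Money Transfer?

0

1. record-retention policy present → met
2. sanctions-list screening review 80 days ago vs limit 120 → met
3. condition 'transmits funds internationally' does not hold → requirement n/a → met
4. condition 'issues stored value' holds; customer identification procedures present → met
5. FinCEN registration confirmation present → met
6. condition 'offers currency exchange' holds; surety bond $600,000 ≥ $375,000 → met
7. AML compliance program present → met
Not met: 0 of 7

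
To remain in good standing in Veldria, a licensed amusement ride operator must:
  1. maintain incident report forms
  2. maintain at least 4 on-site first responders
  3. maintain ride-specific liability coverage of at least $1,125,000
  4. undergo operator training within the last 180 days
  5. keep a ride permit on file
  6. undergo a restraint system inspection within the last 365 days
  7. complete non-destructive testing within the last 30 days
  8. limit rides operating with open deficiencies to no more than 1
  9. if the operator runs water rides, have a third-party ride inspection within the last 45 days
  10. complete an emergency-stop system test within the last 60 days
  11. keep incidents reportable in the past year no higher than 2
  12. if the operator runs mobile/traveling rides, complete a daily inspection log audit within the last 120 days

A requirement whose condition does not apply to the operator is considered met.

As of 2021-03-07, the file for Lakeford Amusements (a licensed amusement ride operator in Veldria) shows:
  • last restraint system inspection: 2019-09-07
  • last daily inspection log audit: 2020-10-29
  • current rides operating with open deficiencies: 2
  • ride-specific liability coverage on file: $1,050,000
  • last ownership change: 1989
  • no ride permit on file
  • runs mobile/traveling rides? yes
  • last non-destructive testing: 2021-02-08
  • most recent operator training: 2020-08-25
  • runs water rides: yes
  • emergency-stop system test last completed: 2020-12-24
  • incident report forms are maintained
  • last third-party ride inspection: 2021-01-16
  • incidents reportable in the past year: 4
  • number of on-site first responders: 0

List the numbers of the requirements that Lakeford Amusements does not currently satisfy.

1. incident report forms present → met
2. on-site first responders 0 < 4 → not met
3. ride-specific liability coverage $1,050,000 < $1,125,000 → not met
4. operator training 194 days ago vs limit 180 → not met
5. ride permit absent → not met
6. restraint system inspection 547 days ago vs limit 365 → not met
7. non-destructive testing 27 days ago vs limit 30 → met
8. rides operating with open deficiencies 2 > 1 → not met
9. condition 'runs water rides' holds; third-party ride inspection 50 days ago vs limit 45 → not met
10. emergency-stop system test 73 days ago vs limit 60 → not met
11. incidents reportable in the past year 4 > 2 → not met
12. condition 'runs mobile/traveling rides' holds; daily inspection log audit 129 days ago vs limit 120 → not met
Not met: 2, 3, 4, 5, 6, 8, 9, 10, 11, 12

2, 3, 4, 5, 6, 8, 9, 10, 11, 12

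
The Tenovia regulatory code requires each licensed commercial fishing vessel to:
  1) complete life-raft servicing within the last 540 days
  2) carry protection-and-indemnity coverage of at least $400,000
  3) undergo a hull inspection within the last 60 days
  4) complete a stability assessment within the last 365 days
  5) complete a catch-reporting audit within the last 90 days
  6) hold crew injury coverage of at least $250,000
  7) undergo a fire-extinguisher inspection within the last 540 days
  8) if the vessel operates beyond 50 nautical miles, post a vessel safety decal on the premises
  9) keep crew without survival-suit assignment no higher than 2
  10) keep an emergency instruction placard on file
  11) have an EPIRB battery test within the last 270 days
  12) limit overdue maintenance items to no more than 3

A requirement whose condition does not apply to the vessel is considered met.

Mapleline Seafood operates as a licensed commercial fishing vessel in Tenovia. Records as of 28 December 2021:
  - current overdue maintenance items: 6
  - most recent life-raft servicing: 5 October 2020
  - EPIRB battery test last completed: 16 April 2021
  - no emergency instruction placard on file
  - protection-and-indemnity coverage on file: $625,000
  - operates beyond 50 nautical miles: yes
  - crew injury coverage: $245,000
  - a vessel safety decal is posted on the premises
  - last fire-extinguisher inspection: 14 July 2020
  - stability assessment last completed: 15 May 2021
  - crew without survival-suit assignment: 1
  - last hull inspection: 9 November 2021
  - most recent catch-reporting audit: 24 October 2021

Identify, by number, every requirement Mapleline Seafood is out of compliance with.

6, 10, 12

1. life-raft servicing 449 days ago vs limit 540 → met
2. protection-and-indemnity coverage $625,000 ≥ $400,000 → met
3. hull inspection 49 days ago vs limit 60 → met
4. stability assessment 227 days ago vs limit 365 → met
5. catch-reporting audit 65 days ago vs limit 90 → met
6. crew injury coverage $245,000 < $250,000 → not met
7. fire-extinguisher inspection 532 days ago vs limit 540 → met
8. condition 'operates beyond 50 nautical miles' holds; vessel safety decal present → met
9. crew without survival-suit assignment 1 ≤ 2 → met
10. emergency instruction placard absent → not met
11. EPIRB battery test 256 days ago vs limit 270 → met
12. overdue maintenance items 6 > 3 → not met
Not met: 6, 10, 12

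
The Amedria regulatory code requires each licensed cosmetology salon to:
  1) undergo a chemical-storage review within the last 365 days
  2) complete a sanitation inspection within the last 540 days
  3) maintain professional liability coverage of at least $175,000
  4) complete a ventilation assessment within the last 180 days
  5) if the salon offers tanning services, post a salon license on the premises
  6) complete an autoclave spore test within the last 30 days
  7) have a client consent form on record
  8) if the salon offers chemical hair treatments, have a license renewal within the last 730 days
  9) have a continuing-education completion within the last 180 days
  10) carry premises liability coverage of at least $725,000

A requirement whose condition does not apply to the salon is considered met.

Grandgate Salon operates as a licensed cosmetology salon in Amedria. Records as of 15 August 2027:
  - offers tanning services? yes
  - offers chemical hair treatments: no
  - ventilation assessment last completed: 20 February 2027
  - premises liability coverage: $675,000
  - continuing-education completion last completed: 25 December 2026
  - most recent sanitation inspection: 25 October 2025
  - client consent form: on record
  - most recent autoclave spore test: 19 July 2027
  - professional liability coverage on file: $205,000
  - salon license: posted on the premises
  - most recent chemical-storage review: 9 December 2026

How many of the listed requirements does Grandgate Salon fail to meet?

3

1. chemical-storage review 249 days ago vs limit 365 → met
2. sanitation inspection 659 days ago vs limit 540 → not met
3. professional liability coverage $205,000 ≥ $175,000 → met
4. ventilation assessment 176 days ago vs limit 180 → met
5. condition 'offers tanning services' holds; salon license present → met
6. autoclave spore test 27 days ago vs limit 30 → met
7. client consent form present → met
8. condition 'offers chemical hair treatments' does not hold → requirement n/a → met
9. continuing-education completion 233 days ago vs limit 180 → not met
10. premises liability coverage $675,000 < $725,000 → not met
Not met: 3 of 10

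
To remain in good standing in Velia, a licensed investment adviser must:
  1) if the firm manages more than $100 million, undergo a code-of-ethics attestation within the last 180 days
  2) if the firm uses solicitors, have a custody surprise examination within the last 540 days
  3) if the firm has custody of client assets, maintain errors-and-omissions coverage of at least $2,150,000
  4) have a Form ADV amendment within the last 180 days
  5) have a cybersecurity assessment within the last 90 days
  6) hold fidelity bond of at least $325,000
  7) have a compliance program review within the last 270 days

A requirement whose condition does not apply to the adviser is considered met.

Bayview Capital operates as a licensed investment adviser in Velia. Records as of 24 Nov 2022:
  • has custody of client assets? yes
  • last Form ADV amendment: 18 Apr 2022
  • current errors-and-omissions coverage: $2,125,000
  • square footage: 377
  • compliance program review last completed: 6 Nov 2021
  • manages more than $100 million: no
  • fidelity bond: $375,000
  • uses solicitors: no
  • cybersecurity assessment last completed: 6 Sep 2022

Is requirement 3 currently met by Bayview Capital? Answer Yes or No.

3. condition 'has custody of client assets' holds; errors-and-omissions coverage $2,125,000 < $2,150,000 → not met

No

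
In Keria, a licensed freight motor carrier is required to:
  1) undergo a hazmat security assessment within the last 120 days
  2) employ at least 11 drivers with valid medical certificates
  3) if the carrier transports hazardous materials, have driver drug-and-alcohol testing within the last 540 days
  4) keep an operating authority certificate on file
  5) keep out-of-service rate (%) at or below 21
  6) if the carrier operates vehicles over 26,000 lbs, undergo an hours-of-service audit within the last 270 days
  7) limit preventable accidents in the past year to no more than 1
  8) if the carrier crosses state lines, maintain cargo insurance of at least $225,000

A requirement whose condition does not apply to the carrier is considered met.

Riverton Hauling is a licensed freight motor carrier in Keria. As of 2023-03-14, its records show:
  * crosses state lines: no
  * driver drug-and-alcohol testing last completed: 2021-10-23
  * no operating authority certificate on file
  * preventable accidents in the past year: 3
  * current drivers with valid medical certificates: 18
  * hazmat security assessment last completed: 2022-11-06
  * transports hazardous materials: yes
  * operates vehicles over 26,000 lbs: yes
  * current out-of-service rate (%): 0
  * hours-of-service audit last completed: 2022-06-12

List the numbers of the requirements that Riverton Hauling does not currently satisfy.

1. hazmat security assessment 128 days ago vs limit 120 → not met
2. drivers with valid medical certificates 18 ≥ 11 → met
3. condition 'transports hazardous materials' holds; driver drug-and-alcohol testing 507 days ago vs limit 540 → met
4. operating authority certificate absent → not met
5. out-of-service rate (%) 0 ≤ 21 → met
6. condition 'operates vehicles over 26,000 lbs' holds; hours-of-service audit 275 days ago vs limit 270 → not met
7. preventable accidents in the past year 3 > 1 → not met
8. condition 'crosses state lines' does not hold → requirement n/a → met
Not met: 1, 4, 6, 7

1, 4, 6, 7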